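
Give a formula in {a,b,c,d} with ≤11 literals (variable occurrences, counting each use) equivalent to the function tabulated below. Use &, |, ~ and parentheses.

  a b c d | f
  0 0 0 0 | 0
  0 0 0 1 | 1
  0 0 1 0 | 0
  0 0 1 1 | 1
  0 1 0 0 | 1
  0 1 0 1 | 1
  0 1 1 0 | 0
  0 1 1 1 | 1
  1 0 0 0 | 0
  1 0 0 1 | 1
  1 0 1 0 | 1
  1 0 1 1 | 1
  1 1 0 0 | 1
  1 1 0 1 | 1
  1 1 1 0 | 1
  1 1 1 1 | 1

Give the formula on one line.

  ~a = 1111111100000000
  (~a & d) = 0101010100000000
  (c | b) = 0011111100111111
  ((c | b) & a) = 0000000000111111
  ((~a & d) | ((c | b) & a)) = 0101010100111111
  (((~a & d) | ((c | b) & a)) | d) = 0101010101111111
  ~c = 1100110011001100
  (~c & b) = 0000110000001100
  (d | (~c & b)) = 0101110101011101
  ((((~a & d) | ((c | b) & a)) | d) | (d | (~c & b))) = 0101110101111111

((((~a & d) | ((c | b) & a)) | d) | (d | (~c & b)))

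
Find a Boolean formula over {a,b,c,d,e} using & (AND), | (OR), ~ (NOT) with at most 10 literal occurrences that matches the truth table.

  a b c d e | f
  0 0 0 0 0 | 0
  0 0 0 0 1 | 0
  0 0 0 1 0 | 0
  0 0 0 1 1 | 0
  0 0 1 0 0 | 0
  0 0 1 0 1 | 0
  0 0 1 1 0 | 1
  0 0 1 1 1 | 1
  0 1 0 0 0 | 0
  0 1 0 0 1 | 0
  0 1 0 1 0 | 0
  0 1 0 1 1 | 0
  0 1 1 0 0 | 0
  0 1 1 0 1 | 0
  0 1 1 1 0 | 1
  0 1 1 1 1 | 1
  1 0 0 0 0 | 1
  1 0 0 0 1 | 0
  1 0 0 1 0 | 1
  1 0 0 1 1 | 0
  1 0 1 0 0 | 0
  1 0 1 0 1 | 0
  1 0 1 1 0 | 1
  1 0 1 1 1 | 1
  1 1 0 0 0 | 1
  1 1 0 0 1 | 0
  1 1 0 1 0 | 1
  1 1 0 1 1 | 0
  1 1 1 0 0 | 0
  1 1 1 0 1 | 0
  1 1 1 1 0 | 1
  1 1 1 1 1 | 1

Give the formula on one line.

  (c & d) = 00000011000000110000001100000011
  (b | e) = 01010101111111110101010111111111
  ~c = 11110000111100001111000011110000
  ~d = 11001100110011001100110011001100
  (~c | ~d) = 11111100111111001111110011111100
  ((b | e) | (~c | ~d)) = 11111101111111111111110111111111
  ~e = 10101010101010101010101010101010
  (((b | e) | (~c | ~d)) & ~e) = 10101000101010101010100010101010
  (~c & a) = 00000000000000001111000011110000
  ((((b | e) | (~c | ~d)) & ~e) & (~c & a)) = 00000000000000001010000010100000
  ((c & d) | ((((b | e) | (~c | ~d)) & ~e) & (~c & a))) = 00000011000000111010001110100011

((c & d) | ((((b | e) | (~c | ~d)) & ~e) & (~c & a)))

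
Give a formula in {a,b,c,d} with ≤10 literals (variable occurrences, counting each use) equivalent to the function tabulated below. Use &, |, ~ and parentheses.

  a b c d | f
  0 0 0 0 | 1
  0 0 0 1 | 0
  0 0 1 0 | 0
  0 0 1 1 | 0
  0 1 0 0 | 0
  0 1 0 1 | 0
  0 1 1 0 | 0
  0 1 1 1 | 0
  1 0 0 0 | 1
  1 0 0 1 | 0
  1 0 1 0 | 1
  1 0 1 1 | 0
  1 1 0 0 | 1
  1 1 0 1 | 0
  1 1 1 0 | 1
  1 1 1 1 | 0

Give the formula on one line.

((~d & (a | ~c)) & (((~d | b) | c) & (a | ~b)))

  ~d = 1010101010101010
  ~c = 1100110011001100
  (a | ~c) = 1100110011111111
  (~d & (a | ~c)) = 1000100010101010
  (~d | b) = 1010111110101111
  ((~d | b) | c) = 1011111110111111
  ~b = 1111000011110000
  (a | ~b) = 1111000011111111
  (((~d | b) | c) & (a | ~b)) = 1011000010111111
  ((~d & (a | ~c)) & (((~d | b) | c) & (a | ~b))) = 1000000010101010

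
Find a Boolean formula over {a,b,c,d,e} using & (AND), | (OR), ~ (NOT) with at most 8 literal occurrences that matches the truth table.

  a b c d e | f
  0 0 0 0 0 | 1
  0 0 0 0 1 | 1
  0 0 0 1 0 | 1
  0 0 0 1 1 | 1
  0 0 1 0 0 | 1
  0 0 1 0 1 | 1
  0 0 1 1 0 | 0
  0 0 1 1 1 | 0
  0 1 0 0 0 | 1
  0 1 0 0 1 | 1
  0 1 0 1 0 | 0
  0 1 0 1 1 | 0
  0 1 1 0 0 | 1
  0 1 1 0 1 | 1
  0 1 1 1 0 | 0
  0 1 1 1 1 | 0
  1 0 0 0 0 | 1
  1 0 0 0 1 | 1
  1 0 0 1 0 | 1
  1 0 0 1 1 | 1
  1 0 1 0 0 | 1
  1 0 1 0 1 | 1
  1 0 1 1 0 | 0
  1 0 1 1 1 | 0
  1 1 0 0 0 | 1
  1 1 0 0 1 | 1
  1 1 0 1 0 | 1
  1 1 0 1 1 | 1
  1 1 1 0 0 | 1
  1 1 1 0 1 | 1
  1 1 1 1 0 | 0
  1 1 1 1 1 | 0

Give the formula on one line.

((~d | (~c & a)) | (~c & ~b))

  ~d = 11001100110011001100110011001100
  ~c = 11110000111100001111000011110000
  (~c & a) = 00000000000000001111000011110000
  (~d | (~c & a)) = 11001100110011001111110011111100
  ~b = 11111111000000001111111100000000
  (~c & ~b) = 11110000000000001111000000000000
  ((~d | (~c & a)) | (~c & ~b)) = 11111100110011001111110011111100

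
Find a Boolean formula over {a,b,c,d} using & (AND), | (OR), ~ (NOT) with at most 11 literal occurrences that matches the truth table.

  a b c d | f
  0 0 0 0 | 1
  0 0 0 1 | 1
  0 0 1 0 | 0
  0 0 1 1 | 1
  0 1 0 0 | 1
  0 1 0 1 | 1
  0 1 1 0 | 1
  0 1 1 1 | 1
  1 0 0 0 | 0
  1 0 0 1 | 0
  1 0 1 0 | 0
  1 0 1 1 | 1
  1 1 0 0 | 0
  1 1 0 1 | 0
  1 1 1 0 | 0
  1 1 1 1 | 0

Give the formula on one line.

((~a | (~b & ((b | (d & c)) & d))) & (b | (~c | d)))

  ~a = 1111111100000000
  ~b = 1111000011110000
  (d & c) = 0001000100010001
  (b | (d & c)) = 0001111100011111
  ((b | (d & c)) & d) = 0001010100010101
  (~b & ((b | (d & c)) & d)) = 0001000000010000
  (~a | (~b & ((b | (d & c)) & d))) = 1111111100010000
  ~c = 1100110011001100
  (~c | d) = 1101110111011101
  (b | (~c | d)) = 1101111111011111
  ((~a | (~b & ((b | (d & c)) & d))) & (b | (~c | d))) = 1101111100010000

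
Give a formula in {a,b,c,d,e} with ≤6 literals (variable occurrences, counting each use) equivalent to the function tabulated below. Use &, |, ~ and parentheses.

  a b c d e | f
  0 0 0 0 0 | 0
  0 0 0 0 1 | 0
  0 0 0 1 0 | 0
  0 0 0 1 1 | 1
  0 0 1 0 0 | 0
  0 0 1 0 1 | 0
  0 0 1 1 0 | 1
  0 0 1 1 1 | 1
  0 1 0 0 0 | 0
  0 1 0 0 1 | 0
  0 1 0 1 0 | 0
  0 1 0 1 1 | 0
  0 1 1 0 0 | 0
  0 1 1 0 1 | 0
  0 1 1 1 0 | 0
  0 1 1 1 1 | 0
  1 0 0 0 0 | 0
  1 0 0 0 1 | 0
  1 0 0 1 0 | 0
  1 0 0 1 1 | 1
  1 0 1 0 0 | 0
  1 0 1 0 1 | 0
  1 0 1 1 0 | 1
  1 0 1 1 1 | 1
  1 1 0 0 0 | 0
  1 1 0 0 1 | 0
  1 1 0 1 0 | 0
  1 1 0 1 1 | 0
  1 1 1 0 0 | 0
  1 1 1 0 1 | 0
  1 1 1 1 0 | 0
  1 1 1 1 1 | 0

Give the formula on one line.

(((d & c) | ((~b & d) & e)) & ~b)

  (d & c) = 00000011000000110000001100000011
  ~b = 11111111000000001111111100000000
  (~b & d) = 00110011000000000011001100000000
  ((~b & d) & e) = 00010001000000000001000100000000
  ((d & c) | ((~b & d) & e)) = 00010011000000110001001100000011
  (((d & c) | ((~b & d) & e)) & ~b) = 00010011000000000001001100000000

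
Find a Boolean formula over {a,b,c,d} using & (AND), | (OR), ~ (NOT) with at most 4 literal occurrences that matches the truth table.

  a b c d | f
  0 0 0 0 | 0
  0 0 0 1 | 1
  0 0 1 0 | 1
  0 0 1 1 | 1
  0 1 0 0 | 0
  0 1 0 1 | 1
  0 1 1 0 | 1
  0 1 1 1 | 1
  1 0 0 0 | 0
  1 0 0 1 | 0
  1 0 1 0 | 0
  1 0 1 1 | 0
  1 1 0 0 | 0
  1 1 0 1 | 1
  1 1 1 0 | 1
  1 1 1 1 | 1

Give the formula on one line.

((~a | b) & (d | c))

  ~a = 1111111100000000
  (~a | b) = 1111111100001111
  (d | c) = 0111011101110111
  ((~a | b) & (d | c)) = 0111011100000111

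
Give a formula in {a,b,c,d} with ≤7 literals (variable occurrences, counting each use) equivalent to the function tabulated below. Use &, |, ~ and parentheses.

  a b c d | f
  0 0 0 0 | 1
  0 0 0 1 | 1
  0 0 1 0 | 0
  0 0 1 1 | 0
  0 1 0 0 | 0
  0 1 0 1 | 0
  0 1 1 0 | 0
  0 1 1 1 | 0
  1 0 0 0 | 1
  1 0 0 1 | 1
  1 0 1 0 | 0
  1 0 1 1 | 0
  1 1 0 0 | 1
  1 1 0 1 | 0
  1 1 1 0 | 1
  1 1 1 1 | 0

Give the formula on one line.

(((~c & ~b) | b) & (~b | (a & ~d)))

  ~c = 1100110011001100
  ~b = 1111000011110000
  (~c & ~b) = 1100000011000000
  ((~c & ~b) | b) = 1100111111001111
  ~d = 1010101010101010
  (a & ~d) = 0000000010101010
  (~b | (a & ~d)) = 1111000011111010
  (((~c & ~b) | b) & (~b | (a & ~d))) = 1100000011001010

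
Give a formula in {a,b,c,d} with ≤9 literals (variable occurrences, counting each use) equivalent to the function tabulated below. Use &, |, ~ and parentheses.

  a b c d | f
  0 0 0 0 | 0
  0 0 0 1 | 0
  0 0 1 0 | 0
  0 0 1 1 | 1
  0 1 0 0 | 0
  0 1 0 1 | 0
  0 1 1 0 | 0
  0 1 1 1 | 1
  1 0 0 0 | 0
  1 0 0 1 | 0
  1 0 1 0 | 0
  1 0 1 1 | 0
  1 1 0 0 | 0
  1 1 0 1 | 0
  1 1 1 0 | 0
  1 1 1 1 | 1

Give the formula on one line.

  (b & d) = 0000010100000101
  ~d = 1010101010101010
  ~b = 1111000011110000
  ~c = 1100110011001100
  (~b & ~c) = 1100000011000000
  (~d & (~b & ~c)) = 1000000010000000
  ~a = 1111111100000000
  (~a & d) = 0101010100000000
  ((~d & (~b & ~c)) | (~a & d)) = 1101010110000000
  ((b & d) | ((~d & (~b & ~c)) | (~a & d))) = 1101010110000101
  (c & ((b & d) | ((~d & (~b & ~c)) | (~a & d)))) = 0001000100000001

(c & ((b & d) | ((~d & (~b & ~c)) | (~a & d))))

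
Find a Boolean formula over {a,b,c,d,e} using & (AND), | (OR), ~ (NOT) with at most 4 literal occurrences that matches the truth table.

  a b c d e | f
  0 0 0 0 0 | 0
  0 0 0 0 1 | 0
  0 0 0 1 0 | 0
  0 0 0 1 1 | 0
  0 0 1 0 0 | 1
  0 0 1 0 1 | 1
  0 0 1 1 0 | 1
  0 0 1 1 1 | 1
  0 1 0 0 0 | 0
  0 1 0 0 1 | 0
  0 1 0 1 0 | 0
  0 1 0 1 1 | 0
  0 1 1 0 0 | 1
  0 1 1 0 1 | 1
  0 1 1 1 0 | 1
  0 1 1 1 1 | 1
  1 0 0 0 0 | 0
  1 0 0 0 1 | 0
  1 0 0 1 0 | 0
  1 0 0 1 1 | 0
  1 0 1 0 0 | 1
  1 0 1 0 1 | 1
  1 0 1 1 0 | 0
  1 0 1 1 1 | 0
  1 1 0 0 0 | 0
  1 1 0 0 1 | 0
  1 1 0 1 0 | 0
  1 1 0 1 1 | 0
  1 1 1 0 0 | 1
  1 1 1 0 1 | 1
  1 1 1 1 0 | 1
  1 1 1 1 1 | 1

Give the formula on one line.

(((~a | ~d) | b) & c)

  ~a = 11111111111111110000000000000000
  ~d = 11001100110011001100110011001100
  (~a | ~d) = 11111111111111111100110011001100
  ((~a | ~d) | b) = 11111111111111111100110011111111
  (((~a | ~d) | b) & c) = 00001111000011110000110000001111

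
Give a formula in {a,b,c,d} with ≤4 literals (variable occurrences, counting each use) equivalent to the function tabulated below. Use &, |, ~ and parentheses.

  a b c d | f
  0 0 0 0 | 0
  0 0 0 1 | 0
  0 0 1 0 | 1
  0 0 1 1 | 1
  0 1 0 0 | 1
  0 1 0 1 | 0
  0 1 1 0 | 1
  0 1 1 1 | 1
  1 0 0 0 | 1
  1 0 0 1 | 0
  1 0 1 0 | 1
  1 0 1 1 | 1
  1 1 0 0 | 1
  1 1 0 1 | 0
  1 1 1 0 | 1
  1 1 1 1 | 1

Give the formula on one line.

  (b | a) = 0000111111111111
  ~d = 1010101010101010
  ((b | a) & ~d) = 0000101010101010
  (c | ((b | a) & ~d)) = 0011101110111011

(c | ((b | a) & ~d))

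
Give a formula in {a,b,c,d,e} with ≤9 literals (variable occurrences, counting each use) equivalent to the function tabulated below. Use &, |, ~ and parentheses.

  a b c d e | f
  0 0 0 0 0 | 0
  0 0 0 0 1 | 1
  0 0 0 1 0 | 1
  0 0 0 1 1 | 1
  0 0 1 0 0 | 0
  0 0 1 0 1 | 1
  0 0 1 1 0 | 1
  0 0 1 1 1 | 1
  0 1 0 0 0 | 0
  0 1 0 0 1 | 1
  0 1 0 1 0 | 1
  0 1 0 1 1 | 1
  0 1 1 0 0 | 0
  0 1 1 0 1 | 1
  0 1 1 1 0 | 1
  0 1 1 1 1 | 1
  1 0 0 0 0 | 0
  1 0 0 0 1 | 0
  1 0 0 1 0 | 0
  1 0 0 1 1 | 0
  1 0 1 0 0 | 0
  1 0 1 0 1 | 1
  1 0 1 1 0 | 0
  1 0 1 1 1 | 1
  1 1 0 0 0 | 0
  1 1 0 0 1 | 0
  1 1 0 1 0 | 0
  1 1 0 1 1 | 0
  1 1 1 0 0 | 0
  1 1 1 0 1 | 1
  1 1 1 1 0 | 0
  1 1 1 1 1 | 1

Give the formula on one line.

  ~a = 11111111111111110000000000000000
  (~a & e) = 01010101010101010000000000000000
  (e & c) = 00000101000001010000010100000101
  ((~a & e) | (e & c)) = 01010101010101010000010100000101
  (~a | ((~a & e) | (e & c))) = 11111111111111110000010100000101
  (d | e) = 01110111011101110111011101110111
  ((~a | ((~a & e) | (e & c))) & (d | e)) = 01110111011101110000010100000101

((~a | ((~a & e) | (e & c))) & (d | e))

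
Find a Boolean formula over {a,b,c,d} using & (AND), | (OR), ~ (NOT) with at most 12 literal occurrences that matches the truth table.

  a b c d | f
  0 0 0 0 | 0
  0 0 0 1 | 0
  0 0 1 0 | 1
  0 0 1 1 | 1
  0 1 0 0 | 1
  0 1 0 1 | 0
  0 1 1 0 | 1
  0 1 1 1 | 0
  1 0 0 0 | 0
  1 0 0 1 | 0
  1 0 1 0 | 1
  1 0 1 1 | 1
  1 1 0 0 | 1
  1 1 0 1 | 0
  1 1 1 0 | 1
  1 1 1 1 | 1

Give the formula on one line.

((~d & (c | b)) | ((((b & ~c) | a) | (d & ~b)) & c))

  ~d = 1010101010101010
  (c | b) = 0011111100111111
  (~d & (c | b)) = 0010101000101010
  ~c = 1100110011001100
  (b & ~c) = 0000110000001100
  ((b & ~c) | a) = 0000110011111111
  ~b = 1111000011110000
  (d & ~b) = 0101000001010000
  (((b & ~c) | a) | (d & ~b)) = 0101110011111111
  ((((b & ~c) | a) | (d & ~b)) & c) = 0001000000110011
  ((~d & (c | b)) | ((((b & ~c) | a) | (d & ~b)) & c)) = 0011101000111011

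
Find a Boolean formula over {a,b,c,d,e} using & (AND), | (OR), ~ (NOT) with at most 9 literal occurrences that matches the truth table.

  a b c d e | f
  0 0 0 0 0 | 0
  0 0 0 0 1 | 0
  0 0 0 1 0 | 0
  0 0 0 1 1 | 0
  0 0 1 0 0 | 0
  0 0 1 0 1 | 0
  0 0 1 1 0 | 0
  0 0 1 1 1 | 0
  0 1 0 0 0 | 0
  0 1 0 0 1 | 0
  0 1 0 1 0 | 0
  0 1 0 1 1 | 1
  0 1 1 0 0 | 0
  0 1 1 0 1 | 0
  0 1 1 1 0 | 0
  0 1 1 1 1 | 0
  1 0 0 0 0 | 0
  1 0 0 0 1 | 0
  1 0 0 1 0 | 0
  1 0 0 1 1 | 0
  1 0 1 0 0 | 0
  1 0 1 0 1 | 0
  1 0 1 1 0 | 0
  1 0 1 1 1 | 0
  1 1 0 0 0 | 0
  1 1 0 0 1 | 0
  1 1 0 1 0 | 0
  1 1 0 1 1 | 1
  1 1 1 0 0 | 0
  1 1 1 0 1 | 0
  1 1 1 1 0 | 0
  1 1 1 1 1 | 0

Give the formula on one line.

((d & (~d | (~c & e))) & (b & ((b & d) | e)))

  ~d = 11001100110011001100110011001100
  ~c = 11110000111100001111000011110000
  (~c & e) = 01010000010100000101000001010000
  (~d | (~c & e)) = 11011100110111001101110011011100
  (d & (~d | (~c & e))) = 00010000000100000001000000010000
  (b & d) = 00000000001100110000000000110011
  ((b & d) | e) = 01010101011101110101010101110111
  (b & ((b & d) | e)) = 00000000011101110000000001110111
  ((d & (~d | (~c & e))) & (b & ((b & d) | e))) = 00000000000100000000000000010000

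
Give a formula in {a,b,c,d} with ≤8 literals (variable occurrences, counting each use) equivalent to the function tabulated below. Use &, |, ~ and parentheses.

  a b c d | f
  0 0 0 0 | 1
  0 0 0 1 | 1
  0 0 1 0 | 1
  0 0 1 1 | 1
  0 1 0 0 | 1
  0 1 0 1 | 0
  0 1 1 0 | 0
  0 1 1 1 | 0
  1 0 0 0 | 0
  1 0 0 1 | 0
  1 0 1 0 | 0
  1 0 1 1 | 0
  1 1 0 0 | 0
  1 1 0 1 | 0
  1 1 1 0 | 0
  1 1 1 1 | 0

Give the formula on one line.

((~b | ~c) & ((~d & ~a) | (~b & ~a)))

  ~b = 1111000011110000
  ~c = 1100110011001100
  (~b | ~c) = 1111110011111100
  ~d = 1010101010101010
  ~a = 1111111100000000
  (~d & ~a) = 1010101000000000
  (~b & ~a) = 1111000000000000
  ((~d & ~a) | (~b & ~a)) = 1111101000000000
  ((~b | ~c) & ((~d & ~a) | (~b & ~a))) = 1111100000000000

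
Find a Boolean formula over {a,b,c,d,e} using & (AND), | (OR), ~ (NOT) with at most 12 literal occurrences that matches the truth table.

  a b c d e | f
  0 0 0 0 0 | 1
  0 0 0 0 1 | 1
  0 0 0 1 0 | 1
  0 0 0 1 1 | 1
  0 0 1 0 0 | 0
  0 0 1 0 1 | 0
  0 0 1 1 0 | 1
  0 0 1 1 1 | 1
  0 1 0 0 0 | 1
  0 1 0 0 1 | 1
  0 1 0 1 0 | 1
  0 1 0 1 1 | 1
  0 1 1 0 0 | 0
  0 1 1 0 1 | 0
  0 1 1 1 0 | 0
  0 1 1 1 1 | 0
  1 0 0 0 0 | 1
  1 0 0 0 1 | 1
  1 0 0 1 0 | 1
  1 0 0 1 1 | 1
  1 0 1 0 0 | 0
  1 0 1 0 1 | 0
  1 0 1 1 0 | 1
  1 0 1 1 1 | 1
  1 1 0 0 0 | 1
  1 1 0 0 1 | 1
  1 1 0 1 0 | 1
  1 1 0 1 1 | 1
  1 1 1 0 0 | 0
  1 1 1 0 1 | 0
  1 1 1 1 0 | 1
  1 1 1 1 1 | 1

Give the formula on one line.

  ~b = 11111111000000001111111100000000
  (a | ~b) = 11111111000000001111111111111111
  (d & (a | ~b)) = 00110011000000000011001100110011
  ~c = 11110000111100001111000011110000
  ~e = 10101010101010101010101010101010
  (~e & a) = 00000000000000001010101010101010
  (~c & (~e & a)) = 00000000000000001010000010100000
  ((d & (a | ~b)) | (~c & (~e & a))) = 00110011000000001011001110110011
  (c | b) = 00001111111111110000111111111111
  (((d & (a | ~b)) | (~c & (~e & a))) & (c | b)) = 00000011000000000000001110110011
  ((((d & (a | ~b)) | (~c & (~e & a))) & (c | b)) | ~c) = 11110011111100001111001111110011

((((d & (a | ~b)) | (~c & (~e & a))) & (c | b)) | ~c)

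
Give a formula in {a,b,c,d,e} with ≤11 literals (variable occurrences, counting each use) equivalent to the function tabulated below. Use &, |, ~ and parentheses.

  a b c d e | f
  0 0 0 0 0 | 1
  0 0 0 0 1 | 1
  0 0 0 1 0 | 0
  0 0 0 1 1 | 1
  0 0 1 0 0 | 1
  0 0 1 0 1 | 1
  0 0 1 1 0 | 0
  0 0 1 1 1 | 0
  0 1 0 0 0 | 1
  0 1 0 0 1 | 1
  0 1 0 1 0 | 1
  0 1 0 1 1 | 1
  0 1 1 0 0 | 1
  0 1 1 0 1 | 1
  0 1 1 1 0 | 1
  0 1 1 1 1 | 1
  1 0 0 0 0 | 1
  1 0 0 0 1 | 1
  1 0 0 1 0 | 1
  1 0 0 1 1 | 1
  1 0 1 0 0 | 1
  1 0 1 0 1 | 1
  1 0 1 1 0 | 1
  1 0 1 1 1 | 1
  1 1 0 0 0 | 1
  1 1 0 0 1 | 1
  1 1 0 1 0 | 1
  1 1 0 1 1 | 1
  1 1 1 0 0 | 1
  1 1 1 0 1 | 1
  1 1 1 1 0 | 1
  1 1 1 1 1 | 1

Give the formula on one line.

(((a | b) | ~d) | (((~a & b) | e) & (~e | (~c | a))))

  (a | b) = 00000000111111111111111111111111
  ~d = 11001100110011001100110011001100
  ((a | b) | ~d) = 11001100111111111111111111111111
  ~a = 11111111111111110000000000000000
  (~a & b) = 00000000111111110000000000000000
  ((~a & b) | e) = 01010101111111110101010101010101
  ~e = 10101010101010101010101010101010
  ~c = 11110000111100001111000011110000
  (~c | a) = 11110000111100001111111111111111
  (~e | (~c | a)) = 11111010111110101111111111111111
  (((~a & b) | e) & (~e | (~c | a))) = 01010000111110100101010101010101
  (((a | b) | ~d) | (((~a & b) | e) & (~e | (~c | a)))) = 11011100111111111111111111111111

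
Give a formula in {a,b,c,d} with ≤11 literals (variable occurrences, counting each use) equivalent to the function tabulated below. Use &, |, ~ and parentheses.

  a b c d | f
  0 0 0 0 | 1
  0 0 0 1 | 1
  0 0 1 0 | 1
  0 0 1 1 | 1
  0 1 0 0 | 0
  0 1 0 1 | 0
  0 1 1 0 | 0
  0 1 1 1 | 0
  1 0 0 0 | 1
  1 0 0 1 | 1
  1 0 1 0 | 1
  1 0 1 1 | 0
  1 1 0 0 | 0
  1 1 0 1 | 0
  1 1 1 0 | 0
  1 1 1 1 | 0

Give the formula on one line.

  ~c = 1100110011001100
  ~d = 1010101010101010
  (~c | ~d) = 1110111011101110
  (b & d) = 0000010100000101
  ((b & d) & c) = 0000000100000001
  ((~c | ~d) | ((b & d) & c)) = 1110111111101111
  ~a = 1111111100000000
  (d & ~a) = 0101010100000000
  (((~c | ~d) | ((b & d) & c)) | (d & ~a)) = 1111111111101111
  ~b = 1111000011110000
  ((((~c | ~d) | ((b & d) & c)) | (d & ~a)) & ~b) = 1111000011100000

((((~c | ~d) | ((b & d) & c)) | (d & ~a)) & ~b)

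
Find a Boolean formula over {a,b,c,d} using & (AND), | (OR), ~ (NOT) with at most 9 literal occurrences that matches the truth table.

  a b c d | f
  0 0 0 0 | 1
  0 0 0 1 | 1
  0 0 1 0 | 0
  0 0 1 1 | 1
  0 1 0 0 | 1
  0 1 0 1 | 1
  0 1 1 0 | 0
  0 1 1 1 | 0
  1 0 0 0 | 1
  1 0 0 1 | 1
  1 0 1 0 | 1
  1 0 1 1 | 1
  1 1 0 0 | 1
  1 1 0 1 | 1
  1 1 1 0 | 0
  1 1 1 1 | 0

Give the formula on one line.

((~c | ((a | b) & ~b)) | ((~a & d) & (~b & c)))

  ~c = 1100110011001100
  (a | b) = 0000111111111111
  ~b = 1111000011110000
  ((a | b) & ~b) = 0000000011110000
  (~c | ((a | b) & ~b)) = 1100110011111100
  ~a = 1111111100000000
  (~a & d) = 0101010100000000
  (~b & c) = 0011000000110000
  ((~a & d) & (~b & c)) = 0001000000000000
  ((~c | ((a | b) & ~b)) | ((~a & d) & (~b & c))) = 1101110011111100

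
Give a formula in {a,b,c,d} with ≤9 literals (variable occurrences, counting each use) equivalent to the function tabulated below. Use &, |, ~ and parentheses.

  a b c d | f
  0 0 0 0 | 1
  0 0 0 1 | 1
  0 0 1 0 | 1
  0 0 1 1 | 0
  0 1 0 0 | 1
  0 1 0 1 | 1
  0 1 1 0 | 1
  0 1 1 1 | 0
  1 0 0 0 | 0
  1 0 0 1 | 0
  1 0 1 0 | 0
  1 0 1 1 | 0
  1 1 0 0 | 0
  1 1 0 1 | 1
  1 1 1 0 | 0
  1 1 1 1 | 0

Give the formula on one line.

((~c | ~d) & (((a | ~b) & (d & b)) | ~a))

  ~c = 1100110011001100
  ~d = 1010101010101010
  (~c | ~d) = 1110111011101110
  ~b = 1111000011110000
  (a | ~b) = 1111000011111111
  (d & b) = 0000010100000101
  ((a | ~b) & (d & b)) = 0000000000000101
  ~a = 1111111100000000
  (((a | ~b) & (d & b)) | ~a) = 1111111100000101
  ((~c | ~d) & (((a | ~b) & (d & b)) | ~a)) = 1110111000000100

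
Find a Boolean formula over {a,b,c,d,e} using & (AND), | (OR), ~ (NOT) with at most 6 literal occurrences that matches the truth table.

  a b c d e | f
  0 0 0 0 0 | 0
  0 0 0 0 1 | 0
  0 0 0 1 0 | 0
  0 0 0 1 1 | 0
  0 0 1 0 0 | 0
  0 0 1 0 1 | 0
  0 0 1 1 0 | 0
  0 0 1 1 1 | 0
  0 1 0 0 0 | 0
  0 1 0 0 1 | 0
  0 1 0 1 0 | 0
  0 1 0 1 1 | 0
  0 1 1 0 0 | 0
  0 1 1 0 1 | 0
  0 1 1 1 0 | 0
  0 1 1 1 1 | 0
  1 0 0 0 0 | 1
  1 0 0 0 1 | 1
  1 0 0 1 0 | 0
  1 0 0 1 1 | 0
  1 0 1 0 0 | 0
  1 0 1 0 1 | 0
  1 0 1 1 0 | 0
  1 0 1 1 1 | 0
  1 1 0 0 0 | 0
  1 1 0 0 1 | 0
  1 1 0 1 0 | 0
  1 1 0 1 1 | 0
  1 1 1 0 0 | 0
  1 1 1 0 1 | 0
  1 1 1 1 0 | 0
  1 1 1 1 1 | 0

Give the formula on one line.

(((~b & ~d) & ~c) & (a | d))

  ~b = 11111111000000001111111100000000
  ~d = 11001100110011001100110011001100
  (~b & ~d) = 11001100000000001100110000000000
  ~c = 11110000111100001111000011110000
  ((~b & ~d) & ~c) = 11000000000000001100000000000000
  (a | d) = 00110011001100111111111111111111
  (((~b & ~d) & ~c) & (a | d)) = 00000000000000001100000000000000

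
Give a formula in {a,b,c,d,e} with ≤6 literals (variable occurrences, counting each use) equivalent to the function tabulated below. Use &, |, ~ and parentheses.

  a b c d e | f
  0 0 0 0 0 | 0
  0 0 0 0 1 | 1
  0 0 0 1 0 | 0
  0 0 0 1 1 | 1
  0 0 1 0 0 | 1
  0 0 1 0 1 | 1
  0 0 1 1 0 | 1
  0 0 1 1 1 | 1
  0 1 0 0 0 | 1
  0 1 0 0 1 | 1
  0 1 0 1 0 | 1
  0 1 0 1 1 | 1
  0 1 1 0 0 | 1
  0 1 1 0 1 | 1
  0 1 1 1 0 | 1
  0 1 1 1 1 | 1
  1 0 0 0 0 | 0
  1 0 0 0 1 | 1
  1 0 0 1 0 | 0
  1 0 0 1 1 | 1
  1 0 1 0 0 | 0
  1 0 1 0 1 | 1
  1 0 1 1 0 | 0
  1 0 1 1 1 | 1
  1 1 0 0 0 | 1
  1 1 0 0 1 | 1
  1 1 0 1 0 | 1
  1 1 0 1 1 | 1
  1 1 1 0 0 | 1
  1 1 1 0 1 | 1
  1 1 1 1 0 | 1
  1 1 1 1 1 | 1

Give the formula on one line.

  ~a = 11111111111111110000000000000000
  (~a & c) = 00001111000011110000000000000000
  ((~a & c) | b) = 00001111111111110000000011111111
  (c & b) = 00000000000011110000000000001111
  (e | (c & b)) = 01010101010111110101010101011111
  (((~a & c) | b) | (e | (c & b))) = 01011111111111110101010111111111

(((~a & c) | b) | (e | (c & b)))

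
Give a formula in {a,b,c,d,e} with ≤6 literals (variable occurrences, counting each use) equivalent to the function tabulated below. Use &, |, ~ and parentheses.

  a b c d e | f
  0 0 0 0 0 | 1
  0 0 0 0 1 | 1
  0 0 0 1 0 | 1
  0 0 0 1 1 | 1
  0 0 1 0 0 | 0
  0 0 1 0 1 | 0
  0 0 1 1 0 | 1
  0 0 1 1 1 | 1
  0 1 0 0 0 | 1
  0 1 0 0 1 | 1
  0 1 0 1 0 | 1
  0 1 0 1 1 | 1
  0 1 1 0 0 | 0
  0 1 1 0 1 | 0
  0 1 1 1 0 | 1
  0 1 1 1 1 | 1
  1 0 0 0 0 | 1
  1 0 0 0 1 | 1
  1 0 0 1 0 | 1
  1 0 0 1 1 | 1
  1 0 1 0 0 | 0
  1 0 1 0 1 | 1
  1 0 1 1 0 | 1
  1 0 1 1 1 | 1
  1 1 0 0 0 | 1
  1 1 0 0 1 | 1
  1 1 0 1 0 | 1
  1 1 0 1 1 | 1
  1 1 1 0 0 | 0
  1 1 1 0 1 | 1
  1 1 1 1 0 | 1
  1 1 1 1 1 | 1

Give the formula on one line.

  (e & a) = 00000000000000000101010101010101
  (d | (e & a)) = 00110011001100110111011101110111
  ~c = 11110000111100001111000011110000
  ((d | (e & a)) | ~c) = 11110011111100111111011111110111

((d | (e & a)) | ~c)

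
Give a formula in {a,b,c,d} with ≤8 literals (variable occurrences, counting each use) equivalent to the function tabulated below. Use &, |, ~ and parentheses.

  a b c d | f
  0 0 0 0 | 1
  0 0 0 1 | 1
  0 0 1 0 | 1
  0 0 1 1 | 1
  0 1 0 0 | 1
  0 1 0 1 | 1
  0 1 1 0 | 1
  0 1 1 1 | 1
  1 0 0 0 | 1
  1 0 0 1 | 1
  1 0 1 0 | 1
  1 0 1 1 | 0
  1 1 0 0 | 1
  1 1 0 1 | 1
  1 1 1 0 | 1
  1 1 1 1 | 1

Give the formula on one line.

(((d & b) | ~a) | ((~d | ~c) & a))

  (d & b) = 0000010100000101
  ~a = 1111111100000000
  ((d & b) | ~a) = 1111111100000101
  ~d = 1010101010101010
  ~c = 1100110011001100
  (~d | ~c) = 1110111011101110
  ((~d | ~c) & a) = 0000000011101110
  (((d & b) | ~a) | ((~d | ~c) & a)) = 1111111111101111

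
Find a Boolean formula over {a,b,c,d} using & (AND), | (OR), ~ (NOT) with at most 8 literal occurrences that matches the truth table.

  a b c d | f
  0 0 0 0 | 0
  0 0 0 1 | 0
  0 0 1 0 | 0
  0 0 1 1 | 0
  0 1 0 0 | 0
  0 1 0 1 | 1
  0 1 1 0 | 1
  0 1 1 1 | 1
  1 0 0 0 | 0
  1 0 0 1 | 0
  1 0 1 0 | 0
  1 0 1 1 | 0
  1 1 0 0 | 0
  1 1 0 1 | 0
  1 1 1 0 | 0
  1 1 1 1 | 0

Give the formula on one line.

(((b & a) | (c | d)) & (b & ~a))

  (b & a) = 0000000000001111
  (c | d) = 0111011101110111
  ((b & a) | (c | d)) = 0111011101111111
  ~a = 1111111100000000
  (b & ~a) = 0000111100000000
  (((b & a) | (c | d)) & (b & ~a)) = 0000011100000000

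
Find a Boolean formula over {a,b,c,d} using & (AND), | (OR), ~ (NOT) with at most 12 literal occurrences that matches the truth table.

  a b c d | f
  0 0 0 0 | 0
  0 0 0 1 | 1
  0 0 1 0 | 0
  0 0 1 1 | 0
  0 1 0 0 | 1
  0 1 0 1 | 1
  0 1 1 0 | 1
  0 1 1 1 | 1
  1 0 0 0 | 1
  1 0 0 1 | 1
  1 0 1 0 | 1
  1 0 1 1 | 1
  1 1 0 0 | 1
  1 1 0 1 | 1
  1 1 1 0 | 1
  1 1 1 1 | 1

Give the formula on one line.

  ~c = 1100110011001100
  (a | ~c) = 1100110011111111
  ~a = 1111111100000000
  ((a | ~c) & ~a) = 1100110000000000
  ~b = 1111000011110000
  (~b & d) = 0101000001010000
  (((a | ~c) & ~a) & (~b & d)) = 0100000000000000
  (a & d) = 0000000001010101
  ((((a | ~c) & ~a) & (~b & d)) | (a & d)) = 0100000001010101
  (b | a) = 0000111111111111
  (((((a | ~c) & ~a) & (~b & d)) | (a & d)) | (b | a)) = 0100111111111111

(((((a | ~c) & ~a) & (~b & d)) | (a & d)) | (b | a))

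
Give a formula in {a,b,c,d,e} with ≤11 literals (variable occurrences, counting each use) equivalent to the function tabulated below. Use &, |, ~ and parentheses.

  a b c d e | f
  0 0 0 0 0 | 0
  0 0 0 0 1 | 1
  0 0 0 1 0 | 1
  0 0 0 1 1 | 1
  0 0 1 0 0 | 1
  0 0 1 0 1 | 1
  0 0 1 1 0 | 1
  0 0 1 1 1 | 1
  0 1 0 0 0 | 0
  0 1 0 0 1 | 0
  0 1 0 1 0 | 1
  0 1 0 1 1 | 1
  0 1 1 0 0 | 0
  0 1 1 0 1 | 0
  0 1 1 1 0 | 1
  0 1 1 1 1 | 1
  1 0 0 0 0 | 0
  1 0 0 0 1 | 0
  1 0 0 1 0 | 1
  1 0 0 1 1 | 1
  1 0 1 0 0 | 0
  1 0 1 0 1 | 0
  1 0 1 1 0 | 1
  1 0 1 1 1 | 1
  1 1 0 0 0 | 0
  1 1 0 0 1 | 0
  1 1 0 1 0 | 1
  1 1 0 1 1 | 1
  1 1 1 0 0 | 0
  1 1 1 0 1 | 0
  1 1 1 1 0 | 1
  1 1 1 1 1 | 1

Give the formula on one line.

(d | ((~b & (c | e)) & (((d | ~b) & (b | ~a)) | b)))

  ~b = 11111111000000001111111100000000
  (c | e) = 01011111010111110101111101011111
  (~b & (c | e)) = 01011111000000000101111100000000
  (d | ~b) = 11111111001100111111111100110011
  ~a = 11111111111111110000000000000000
  (b | ~a) = 11111111111111110000000011111111
  ((d | ~b) & (b | ~a)) = 11111111001100110000000000110011
  (((d | ~b) & (b | ~a)) | b) = 11111111111111110000000011111111
  ((~b & (c | e)) & (((d | ~b) & (b | ~a)) | b)) = 01011111000000000000000000000000
  (d | ((~b & (c | e)) & (((d | ~b) & (b | ~a)) | b))) = 01111111001100110011001100110011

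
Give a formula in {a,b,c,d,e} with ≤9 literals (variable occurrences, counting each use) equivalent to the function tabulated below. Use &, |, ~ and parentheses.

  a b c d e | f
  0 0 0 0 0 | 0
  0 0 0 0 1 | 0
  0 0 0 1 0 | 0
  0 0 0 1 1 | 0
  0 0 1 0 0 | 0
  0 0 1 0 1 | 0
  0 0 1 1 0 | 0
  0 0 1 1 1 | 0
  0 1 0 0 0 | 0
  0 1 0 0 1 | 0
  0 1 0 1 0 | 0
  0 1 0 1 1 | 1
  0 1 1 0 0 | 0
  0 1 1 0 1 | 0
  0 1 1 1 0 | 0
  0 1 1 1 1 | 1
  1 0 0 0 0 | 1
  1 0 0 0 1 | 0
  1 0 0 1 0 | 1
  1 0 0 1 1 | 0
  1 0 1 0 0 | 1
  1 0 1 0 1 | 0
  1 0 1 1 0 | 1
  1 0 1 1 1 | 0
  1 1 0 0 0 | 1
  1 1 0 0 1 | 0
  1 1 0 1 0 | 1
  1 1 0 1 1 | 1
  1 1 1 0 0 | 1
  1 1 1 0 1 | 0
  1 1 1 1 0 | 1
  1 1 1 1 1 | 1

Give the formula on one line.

  ~e = 10101010101010101010101010101010
  (~e & a) = 00000000000000001010101010101010
  (b & e) = 00000000010101010000000001010101
  (b & d) = 00000000001100110000000000110011
  ~b = 11111111000000001111111100000000
  (~b & a) = 00000000000000001111111100000000
  ((b & d) | (~b & a)) = 00000000001100111111111100110011
  ((b & e) & ((b & d) | (~b & a))) = 00000000000100010000000000010001
  ((~e & a) | ((b & e) & ((b & d) | (~b & a)))) = 00000000000100011010101010111011

((~e & a) | ((b & e) & ((b & d) | (~b & a))))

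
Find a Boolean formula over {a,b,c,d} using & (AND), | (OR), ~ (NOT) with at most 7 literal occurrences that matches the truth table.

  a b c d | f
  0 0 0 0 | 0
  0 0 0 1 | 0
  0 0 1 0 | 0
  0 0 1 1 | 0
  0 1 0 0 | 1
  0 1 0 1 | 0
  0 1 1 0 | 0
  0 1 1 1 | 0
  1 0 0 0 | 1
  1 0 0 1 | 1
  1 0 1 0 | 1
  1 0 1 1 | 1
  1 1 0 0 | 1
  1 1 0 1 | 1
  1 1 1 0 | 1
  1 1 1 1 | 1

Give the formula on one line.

  ~d = 1010101010101010
  ~c = 1100110011001100
  (~d & ~c) = 1000100010001000
  ~a = 1111111100000000
  (~a | b) = 1111111100001111
  (d | b) = 0101111101011111
  ((~a | b) & (d | b)) = 0101111100001111
  ((~d & ~c) & ((~a | b) & (d | b))) = 0000100000001000
  (a | ((~d & ~c) & ((~a | b) & (d | b)))) = 0000100011111111

(a | ((~d & ~c) & ((~a | b) & (d | b))))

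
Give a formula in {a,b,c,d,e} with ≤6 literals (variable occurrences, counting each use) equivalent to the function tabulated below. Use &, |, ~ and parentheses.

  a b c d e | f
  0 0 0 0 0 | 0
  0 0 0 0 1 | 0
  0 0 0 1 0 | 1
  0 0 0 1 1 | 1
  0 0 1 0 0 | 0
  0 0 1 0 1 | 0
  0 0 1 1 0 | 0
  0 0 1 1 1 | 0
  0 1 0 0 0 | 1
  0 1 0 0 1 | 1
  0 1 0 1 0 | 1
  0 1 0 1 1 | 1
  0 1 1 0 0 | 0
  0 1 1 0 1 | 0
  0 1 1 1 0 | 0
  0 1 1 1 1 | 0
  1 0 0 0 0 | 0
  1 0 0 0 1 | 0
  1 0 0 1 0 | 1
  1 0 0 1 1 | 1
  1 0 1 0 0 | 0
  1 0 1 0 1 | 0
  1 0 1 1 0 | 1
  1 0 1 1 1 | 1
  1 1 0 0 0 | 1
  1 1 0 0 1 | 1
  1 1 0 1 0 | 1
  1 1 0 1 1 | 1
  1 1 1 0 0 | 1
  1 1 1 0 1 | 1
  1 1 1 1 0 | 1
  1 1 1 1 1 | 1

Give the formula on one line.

((d | b) & (~c | a))

  (d | b) = 00110011111111110011001111111111
  ~c = 11110000111100001111000011110000
  (~c | a) = 11110000111100001111111111111111
  ((d | b) & (~c | a)) = 00110000111100000011001111111111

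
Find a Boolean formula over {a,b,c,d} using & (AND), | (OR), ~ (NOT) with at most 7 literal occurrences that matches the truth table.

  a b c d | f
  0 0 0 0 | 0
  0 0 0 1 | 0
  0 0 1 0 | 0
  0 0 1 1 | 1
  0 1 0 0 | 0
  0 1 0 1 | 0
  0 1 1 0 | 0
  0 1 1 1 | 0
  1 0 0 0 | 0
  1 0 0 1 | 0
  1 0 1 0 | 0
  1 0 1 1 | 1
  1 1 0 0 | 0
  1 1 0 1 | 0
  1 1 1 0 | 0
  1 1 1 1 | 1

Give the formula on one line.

((~b | a) & (c & d))

  ~b = 1111000011110000
  (~b | a) = 1111000011111111
  (c & d) = 0001000100010001
  ((~b | a) & (c & d)) = 0001000000010001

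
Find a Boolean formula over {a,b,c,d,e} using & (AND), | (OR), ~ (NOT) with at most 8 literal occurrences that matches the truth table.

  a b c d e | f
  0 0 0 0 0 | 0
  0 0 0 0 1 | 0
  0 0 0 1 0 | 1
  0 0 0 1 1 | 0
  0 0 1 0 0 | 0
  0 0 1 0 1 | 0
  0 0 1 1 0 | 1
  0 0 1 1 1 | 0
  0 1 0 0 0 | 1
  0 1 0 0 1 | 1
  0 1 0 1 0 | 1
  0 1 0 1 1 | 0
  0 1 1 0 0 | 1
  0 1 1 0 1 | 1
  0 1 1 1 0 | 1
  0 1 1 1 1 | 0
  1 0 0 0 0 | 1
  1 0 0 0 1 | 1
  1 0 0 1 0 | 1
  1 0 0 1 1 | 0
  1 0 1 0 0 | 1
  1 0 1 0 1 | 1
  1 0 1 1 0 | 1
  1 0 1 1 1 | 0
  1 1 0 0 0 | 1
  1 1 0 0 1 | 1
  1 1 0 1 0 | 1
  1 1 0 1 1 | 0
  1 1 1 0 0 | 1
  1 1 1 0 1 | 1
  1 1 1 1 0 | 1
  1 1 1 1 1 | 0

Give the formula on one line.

((~d | ~e) & ((a | b) | d))

  ~d = 11001100110011001100110011001100
  ~e = 10101010101010101010101010101010
  (~d | ~e) = 11101110111011101110111011101110
  (a | b) = 00000000111111111111111111111111
  ((a | b) | d) = 00110011111111111111111111111111
  ((~d | ~e) & ((a | b) | d)) = 00100010111011101110111011101110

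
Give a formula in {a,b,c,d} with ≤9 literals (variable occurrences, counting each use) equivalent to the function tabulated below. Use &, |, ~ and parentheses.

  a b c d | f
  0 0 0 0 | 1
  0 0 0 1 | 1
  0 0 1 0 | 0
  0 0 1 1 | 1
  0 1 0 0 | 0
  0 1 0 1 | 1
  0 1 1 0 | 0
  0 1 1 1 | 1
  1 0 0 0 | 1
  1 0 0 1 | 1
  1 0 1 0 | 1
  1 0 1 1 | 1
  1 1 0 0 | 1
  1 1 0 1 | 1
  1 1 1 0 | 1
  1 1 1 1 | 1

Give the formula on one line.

  ~d = 1010101010101010
  (~d & a) = 0000000010101010
  (d | (~d & a)) = 0101010111111111
  (a & d) = 0000000001010101
  ~c = 1100110011001100
  ((a & d) & ~c) = 0000000001000100
  ~b = 1111000011110000
  (((a & d) & ~c) | ~b) = 1111000011110100
  ((((a & d) & ~c) | ~b) & ~c) = 1100000011000100
  ((d | (~d & a)) | ((((a & d) & ~c) | ~b) & ~c)) = 1101010111111111

((d | (~d & a)) | ((((a & d) & ~c) | ~b) & ~c))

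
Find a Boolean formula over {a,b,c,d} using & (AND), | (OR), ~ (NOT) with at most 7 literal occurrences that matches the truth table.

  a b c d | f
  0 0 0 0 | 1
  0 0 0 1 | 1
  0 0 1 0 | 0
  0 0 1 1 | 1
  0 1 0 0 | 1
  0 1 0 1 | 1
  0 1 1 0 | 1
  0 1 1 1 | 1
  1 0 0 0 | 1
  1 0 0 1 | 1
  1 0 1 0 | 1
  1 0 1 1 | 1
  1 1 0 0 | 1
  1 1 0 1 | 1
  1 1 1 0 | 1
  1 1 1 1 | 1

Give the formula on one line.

  ~c = 1100110011001100
  (a | ~c) = 1100110011111111
  (d | b) = 0101111101011111
  ((a | ~c) | (d | b)) = 1101111111111111

((a | ~c) | (d | b))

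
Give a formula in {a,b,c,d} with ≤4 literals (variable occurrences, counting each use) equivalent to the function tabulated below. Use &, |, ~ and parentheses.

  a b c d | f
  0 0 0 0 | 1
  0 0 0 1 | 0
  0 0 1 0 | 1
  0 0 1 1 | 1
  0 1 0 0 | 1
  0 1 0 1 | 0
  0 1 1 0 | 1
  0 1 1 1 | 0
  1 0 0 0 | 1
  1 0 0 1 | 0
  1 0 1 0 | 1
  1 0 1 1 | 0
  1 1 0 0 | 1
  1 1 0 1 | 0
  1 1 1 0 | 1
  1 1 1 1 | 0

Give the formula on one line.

(((~a & c) & ~b) | ~d)

  ~a = 1111111100000000
  (~a & c) = 0011001100000000
  ~b = 1111000011110000
  ((~a & c) & ~b) = 0011000000000000
  ~d = 1010101010101010
  (((~a & c) & ~b) | ~d) = 1011101010101010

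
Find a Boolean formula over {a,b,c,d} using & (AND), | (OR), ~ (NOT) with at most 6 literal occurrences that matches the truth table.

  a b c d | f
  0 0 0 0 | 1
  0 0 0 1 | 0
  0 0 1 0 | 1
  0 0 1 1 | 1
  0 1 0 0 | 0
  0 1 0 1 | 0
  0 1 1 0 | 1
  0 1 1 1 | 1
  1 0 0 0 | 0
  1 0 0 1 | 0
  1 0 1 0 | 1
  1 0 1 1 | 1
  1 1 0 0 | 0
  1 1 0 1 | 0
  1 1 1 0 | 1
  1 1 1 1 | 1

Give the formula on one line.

  ~d = 1010101010101010
  ~b = 1111000011110000
  (~d & ~b) = 1010000010100000
  ~a = 1111111100000000
  ((~d & ~b) & ~a) = 1010000000000000
  (c | ((~d & ~b) & ~a)) = 1011001100110011

(c | ((~d & ~b) & ~a))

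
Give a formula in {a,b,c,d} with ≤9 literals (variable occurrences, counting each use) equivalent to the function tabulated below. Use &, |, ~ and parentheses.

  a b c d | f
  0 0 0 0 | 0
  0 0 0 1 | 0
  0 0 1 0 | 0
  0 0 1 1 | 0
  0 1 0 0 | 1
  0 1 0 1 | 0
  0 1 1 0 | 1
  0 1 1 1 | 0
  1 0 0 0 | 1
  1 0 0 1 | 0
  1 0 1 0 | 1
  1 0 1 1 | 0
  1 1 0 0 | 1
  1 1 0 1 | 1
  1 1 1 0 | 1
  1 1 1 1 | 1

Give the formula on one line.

  ~b = 1111000011110000
  (a & ~b) = 0000000011110000
  (b | (a & ~b)) = 0000111111111111
  (a & b) = 0000000000001111
  ~d = 1010101010101010
  ((a & b) | ~d) = 1010101010101111
  ((b | (a & ~b)) & ((a & b) | ~d)) = 0000101010101111

((b | (a & ~b)) & ((a & b) | ~d))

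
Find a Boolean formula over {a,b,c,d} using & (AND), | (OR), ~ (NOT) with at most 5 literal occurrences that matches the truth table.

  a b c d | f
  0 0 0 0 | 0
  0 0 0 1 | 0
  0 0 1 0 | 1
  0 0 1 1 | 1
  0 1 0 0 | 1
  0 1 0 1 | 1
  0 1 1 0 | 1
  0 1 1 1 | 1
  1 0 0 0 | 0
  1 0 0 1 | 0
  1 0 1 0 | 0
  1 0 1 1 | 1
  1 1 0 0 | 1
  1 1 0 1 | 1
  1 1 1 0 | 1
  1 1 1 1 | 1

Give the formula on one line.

  ~a = 1111111100000000
  (~a & c) = 0011001100000000
  (c & d) = 0001000100010001
  ((~a & c) | (c & d)) = 0011001100010001
  (b | ((~a & c) | (c & d))) = 0011111100011111

(b | ((~a & c) | (c & d)))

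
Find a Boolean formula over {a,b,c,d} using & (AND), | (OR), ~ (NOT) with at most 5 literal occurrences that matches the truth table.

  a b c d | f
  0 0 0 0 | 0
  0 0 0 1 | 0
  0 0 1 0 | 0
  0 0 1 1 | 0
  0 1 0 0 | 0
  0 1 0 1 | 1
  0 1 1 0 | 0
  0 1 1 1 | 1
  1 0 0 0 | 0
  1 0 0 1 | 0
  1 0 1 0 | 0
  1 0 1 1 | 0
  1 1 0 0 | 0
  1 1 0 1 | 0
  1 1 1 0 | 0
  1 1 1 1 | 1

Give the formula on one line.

((c | ~a) & (d & b))

  ~a = 1111111100000000
  (c | ~a) = 1111111100110011
  (d & b) = 0000010100000101
  ((c | ~a) & (d & b)) = 0000010100000001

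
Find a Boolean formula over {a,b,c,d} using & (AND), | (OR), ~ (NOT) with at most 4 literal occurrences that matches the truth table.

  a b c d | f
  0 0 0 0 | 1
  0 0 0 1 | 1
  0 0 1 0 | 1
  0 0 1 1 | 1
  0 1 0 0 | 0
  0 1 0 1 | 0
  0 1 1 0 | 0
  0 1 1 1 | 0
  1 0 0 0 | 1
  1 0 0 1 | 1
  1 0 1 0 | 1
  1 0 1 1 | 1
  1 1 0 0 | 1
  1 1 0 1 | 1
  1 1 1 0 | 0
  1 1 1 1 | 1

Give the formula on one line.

  ~c = 1100110011001100
  (d | ~c) = 1101110111011101
  (a & (d | ~c)) = 0000000011011101
  ~b = 1111000011110000
  ((a & (d | ~c)) | ~b) = 1111000011111101

((a & (d | ~c)) | ~b)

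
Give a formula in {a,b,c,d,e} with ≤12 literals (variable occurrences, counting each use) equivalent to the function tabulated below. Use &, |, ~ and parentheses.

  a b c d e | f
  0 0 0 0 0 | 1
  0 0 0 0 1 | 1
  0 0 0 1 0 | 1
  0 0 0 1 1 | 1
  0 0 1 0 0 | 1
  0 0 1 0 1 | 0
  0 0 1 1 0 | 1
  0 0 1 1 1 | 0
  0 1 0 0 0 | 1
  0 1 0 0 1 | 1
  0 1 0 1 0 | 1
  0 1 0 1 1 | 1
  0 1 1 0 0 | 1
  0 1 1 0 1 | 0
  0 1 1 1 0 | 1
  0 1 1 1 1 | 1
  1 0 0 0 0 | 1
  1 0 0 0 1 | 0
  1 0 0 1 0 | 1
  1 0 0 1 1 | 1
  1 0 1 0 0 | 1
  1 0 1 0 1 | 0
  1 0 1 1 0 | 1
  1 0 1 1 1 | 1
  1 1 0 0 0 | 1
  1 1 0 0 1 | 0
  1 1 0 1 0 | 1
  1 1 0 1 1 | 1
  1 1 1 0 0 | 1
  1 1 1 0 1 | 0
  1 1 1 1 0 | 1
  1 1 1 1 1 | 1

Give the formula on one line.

  (c & b) = 00000000000011110000000000001111
  ((c & b) & e) = 00000000000001010000000000000101
  ~d = 11001100110011001100110011001100
  (a | ~d) = 11001100110011001111111111111111
  (((c & b) & e) | (a | ~d)) = 11001100110011011111111111111111
  ((((c & b) & e) | (a | ~d)) & d) = 00000000000000010011001100110011
  ~e = 10101010101010101010101010101010
  ~c = 11110000111100001111000011110000
  ~a = 11111111111111110000000000000000
  (~c & ~a) = 11110000111100000000000000000000
  (~e | (~c & ~a)) = 11111010111110101010101010101010
  (((((c & b) & e) | (a | ~d)) & d) | (~e | (~c & ~a))) = 11111010111110111011101110111011

(((((c & b) & e) | (a | ~d)) & d) | (~e | (~c & ~a)))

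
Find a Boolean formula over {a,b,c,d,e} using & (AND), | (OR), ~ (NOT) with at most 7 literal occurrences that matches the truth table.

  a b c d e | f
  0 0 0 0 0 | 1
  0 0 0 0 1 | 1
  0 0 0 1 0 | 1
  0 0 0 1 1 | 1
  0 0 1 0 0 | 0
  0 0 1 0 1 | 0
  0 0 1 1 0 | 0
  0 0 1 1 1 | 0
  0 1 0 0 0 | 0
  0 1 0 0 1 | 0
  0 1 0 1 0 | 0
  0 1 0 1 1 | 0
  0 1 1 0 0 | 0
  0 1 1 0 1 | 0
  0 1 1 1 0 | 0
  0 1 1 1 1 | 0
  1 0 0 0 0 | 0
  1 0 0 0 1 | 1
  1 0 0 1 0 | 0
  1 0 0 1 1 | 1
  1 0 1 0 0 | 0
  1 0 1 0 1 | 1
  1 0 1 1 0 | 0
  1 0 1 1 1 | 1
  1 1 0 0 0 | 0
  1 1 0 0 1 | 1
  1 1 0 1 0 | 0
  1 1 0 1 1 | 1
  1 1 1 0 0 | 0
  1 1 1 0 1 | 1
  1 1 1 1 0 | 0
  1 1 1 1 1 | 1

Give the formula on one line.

(((((c | ~a) | b) & ~b) & ~c) | (e & a))

  ~a = 11111111111111110000000000000000
  (c | ~a) = 11111111111111110000111100001111
  ((c | ~a) | b) = 11111111111111110000111111111111
  ~b = 11111111000000001111111100000000
  (((c | ~a) | b) & ~b) = 11111111000000000000111100000000
  ~c = 11110000111100001111000011110000
  ((((c | ~a) | b) & ~b) & ~c) = 11110000000000000000000000000000
  (e & a) = 00000000000000000101010101010101
  (((((c | ~a) | b) & ~b) & ~c) | (e & a)) = 11110000000000000101010101010101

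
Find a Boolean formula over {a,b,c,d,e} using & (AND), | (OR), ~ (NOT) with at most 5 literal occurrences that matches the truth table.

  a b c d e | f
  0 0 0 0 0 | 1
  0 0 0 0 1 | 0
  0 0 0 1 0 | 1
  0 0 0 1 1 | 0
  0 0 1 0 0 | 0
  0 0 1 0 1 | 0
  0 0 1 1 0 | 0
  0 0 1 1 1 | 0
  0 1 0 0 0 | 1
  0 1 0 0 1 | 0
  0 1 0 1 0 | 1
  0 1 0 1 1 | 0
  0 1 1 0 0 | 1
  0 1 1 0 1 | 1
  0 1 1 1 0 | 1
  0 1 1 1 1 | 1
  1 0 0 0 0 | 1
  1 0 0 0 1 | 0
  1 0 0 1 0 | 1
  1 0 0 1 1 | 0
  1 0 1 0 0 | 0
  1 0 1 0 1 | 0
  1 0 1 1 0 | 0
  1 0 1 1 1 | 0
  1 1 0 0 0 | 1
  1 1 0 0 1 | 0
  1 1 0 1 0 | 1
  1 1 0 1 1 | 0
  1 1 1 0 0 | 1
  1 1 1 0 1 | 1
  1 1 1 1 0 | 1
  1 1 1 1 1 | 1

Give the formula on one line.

((c & b) | (~e & ~c))

  (c & b) = 00000000000011110000000000001111
  ~e = 10101010101010101010101010101010
  ~c = 11110000111100001111000011110000
  (~e & ~c) = 10100000101000001010000010100000
  ((c & b) | (~e & ~c)) = 10100000101011111010000010101111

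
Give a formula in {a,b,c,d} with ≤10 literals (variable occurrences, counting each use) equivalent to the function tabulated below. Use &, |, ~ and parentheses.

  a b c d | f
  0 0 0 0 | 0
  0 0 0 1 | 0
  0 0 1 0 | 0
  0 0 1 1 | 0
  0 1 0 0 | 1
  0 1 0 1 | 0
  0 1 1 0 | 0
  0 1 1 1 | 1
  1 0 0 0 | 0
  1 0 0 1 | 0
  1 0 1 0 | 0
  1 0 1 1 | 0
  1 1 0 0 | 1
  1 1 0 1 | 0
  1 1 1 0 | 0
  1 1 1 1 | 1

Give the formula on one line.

(((~b | c) | ~d) & ((~c | (b & (d | ~b))) & b))

  ~b = 1111000011110000
  (~b | c) = 1111001111110011
  ~d = 1010101010101010
  ((~b | c) | ~d) = 1111101111111011
  ~c = 1100110011001100
  (d | ~b) = 1111010111110101
  (b & (d | ~b)) = 0000010100000101
  (~c | (b & (d | ~b))) = 1100110111001101
  ((~c | (b & (d | ~b))) & b) = 0000110100001101
  (((~b | c) | ~d) & ((~c | (b & (d | ~b))) & b)) = 0000100100001001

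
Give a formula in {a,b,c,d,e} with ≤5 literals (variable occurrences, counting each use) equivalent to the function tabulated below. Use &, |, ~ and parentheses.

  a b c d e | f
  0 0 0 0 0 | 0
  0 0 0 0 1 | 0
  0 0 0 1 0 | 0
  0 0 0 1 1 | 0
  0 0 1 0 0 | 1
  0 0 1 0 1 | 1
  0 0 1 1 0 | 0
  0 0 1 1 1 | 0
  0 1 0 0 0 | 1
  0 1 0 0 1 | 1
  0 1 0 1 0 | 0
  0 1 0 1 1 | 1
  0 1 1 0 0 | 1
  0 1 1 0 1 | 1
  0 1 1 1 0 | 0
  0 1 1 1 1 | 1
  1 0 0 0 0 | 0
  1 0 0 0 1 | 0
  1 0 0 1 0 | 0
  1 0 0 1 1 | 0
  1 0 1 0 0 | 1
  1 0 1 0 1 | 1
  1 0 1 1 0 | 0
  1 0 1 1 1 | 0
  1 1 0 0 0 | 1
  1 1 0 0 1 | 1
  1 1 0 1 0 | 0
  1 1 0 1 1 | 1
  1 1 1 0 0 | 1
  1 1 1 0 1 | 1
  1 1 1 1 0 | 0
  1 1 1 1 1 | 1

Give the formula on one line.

((c & ~d) | (b & (e | ~d)))

  ~d = 11001100110011001100110011001100
  (c & ~d) = 00001100000011000000110000001100
  (e | ~d) = 11011101110111011101110111011101
  (b & (e | ~d)) = 00000000110111010000000011011101
  ((c & ~d) | (b & (e | ~d))) = 00001100110111010000110011011101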